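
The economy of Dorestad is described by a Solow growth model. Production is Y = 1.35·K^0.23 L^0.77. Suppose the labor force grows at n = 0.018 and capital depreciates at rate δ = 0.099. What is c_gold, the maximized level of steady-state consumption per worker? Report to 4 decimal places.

n + δ = 0.018 + 0.099 = 0.117.
Golden rule sets MPK = n+δ: 0.23·1.35·k^(0.23−1) = 0.117, so k_gold = (0.23·1.35/0.117)^(1/0.77) ≈ 3.5521.
y_gold = 1.35·3.5521^0.23 ≈ 1.8069.
c_gold = y_gold − (n+δ)·k_gold = 1.8069 − 0.117·3.5521 ≈ 1.3914.

c_gold ≈ 1.3914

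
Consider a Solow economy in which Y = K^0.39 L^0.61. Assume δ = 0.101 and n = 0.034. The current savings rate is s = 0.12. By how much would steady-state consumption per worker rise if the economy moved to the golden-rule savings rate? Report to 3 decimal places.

The effective depreciation rate is n + δ = 0.034 + 0.101 = 0.135.
Current steady state (s = 0.12): k* = (0.12/0.135)^(1/0.61) ≈ 0.8244, y* = 0.8244^0.39 ≈ 0.9275, c* = (1−0.12)·0.9275 ≈ 0.8162.
Maximizing c = f(k) − (n+δ)·k gives f'(k) = n+δ, i.e. 0.39·k^(0.39−1) = 0.135, so k_gold = (0.39/0.135)^(1/0.61) ≈ 5.6924.
y_gold = 5.6924^0.39 ≈ 1.9705, c_gold = y_gold − 0.135·k_gold ≈ 1.2020.
Gain: Δc = 1.2020 − 0.8162 ≈ 0.3858.

Δc ≈ 0.386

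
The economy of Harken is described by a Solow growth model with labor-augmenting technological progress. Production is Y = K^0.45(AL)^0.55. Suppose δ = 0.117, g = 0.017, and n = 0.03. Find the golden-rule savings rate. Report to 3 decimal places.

Capital per effective worker breaks even when investment replaces (n + g + δ)·k; here n + g + δ = 0.164.
At the golden rule MPK = n+g+δ, and in any Cobb-Douglas steady state s = (n+g+δ)·k/y = MPK·k/y = capital's share 0.45.

s_gold = 0.450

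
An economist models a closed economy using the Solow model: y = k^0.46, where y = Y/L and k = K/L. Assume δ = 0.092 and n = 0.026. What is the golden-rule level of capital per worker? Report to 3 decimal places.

n + δ = 0.026 + 0.092 = 0.118.
Golden rule sets MPK = n+δ: 0.46·k^(0.46−1) = 0.118, so k_gold = (0.46/0.118)^(1/0.54) ≈ 12.4227.

k_gold ≈ 12.423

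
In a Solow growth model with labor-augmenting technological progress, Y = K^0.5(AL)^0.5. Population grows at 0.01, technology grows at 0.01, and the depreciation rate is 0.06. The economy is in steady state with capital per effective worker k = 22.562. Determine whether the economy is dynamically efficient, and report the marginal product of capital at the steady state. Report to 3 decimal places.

n + g + δ = 0.01 + 0.01 + 0.06 = 0.08.
MPK = 0.5·k^(0.5−1) = 0.5·22.562^(-0.5) ≈ 0.1053.
MPK > 0.08, so the economy is dynamically efficient (under-saving).

dynamically efficient; MPK ≈ 0.105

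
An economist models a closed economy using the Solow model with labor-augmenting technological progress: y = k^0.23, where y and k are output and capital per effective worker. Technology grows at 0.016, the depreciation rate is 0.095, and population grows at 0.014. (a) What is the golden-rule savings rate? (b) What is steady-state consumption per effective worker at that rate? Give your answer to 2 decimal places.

(a) s_gold = 0.23; (b) c_gold ≈ 0.92

Break-even investment rate: n + g + δ = 0.014 + 0.016 + 0.095 = 0.125.
For Cobb-Douglas, s_gold equals capital's share: s_gold = 0.23.
Golden rule sets MPK = n+g+δ: 0.23·k^(0.23−1) = 0.125, so k_gold = (0.23/0.125)^(1/0.77) ≈ 2.2076.
y_gold = 2.2076^0.23 ≈ 1.1998; c_gold = (1−0.23)·y_gold ≈ 0.9238.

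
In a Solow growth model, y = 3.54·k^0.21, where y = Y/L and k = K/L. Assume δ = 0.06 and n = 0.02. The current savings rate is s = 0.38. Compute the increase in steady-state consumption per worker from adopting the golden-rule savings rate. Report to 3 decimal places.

Capital per worker breaks even when investment replaces (n + δ)·k; here n + δ = 0.08.
Current steady state (s = 0.38): k* = (0.38·3.54/0.08)^(1/0.79) ≈ 35.6053, y* = 3.54·35.6053^0.21 ≈ 7.4959, c* = (1−0.38)·7.4959 ≈ 4.6474.
Maximizing c = f(k) − (n+δ)·k gives f'(k) = n+δ, i.e. 0.21·3.54·k^(0.21−1) = 0.08, so k_gold = (0.21·3.54/0.08)^(1/0.79) ≈ 16.8068.
y_gold = 3.54·16.8068^0.21 ≈ 6.4026, c_gold = y_gold − 0.08·k_gold ≈ 5.0580.
Gain: Δc = 5.0580 − 4.6474 ≈ 0.4106.

Δc ≈ 0.411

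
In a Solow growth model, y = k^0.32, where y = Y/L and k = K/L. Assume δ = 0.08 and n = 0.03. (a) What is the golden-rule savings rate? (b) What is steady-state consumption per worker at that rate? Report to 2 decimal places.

(a) s_gold = 0.32; (b) c_gold ≈ 1.12

The effective depreciation rate is n + δ = 0.03 + 0.08 = 0.11.
For Cobb-Douglas, s_gold equals capital's share: s_gold = 0.32.
At the golden rule the marginal product of capital equals n+δ: 0.32·k^(0.32−1) = 0.11. Solving, k_gold = (0.32/0.11)^(1/0.68) ≈ 4.8083.
y_gold = 4.8083^0.32 ≈ 1.6529; c_gold = (1−0.32)·y_gold ≈ 1.1240.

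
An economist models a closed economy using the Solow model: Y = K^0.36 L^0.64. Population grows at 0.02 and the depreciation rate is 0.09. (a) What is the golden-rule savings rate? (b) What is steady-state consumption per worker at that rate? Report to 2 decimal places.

(a) s_gold = 0.36; (b) c_gold ≈ 1.25

n + δ = 0.02 + 0.09 = 0.11.
For Cobb-Douglas, s_gold equals capital's share: s_gold = 0.36.
Setting f'(k) = n+δ gives 0.36·k^(0.36−1) = 0.11, hence k_gold = (0.36/0.11)^(1/0.64) ≈ 6.3760.
y_gold = 6.3760^0.36 ≈ 1.9482; c_gold = (1−0.36)·y_gold ≈ 1.2469.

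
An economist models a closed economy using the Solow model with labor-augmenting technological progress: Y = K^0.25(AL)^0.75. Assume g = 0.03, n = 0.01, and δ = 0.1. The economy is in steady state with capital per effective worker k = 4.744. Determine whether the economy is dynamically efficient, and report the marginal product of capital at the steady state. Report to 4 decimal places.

dynamically inefficient; MPK ≈ 0.0778

n + g + δ = 0.01 + 0.03 + 0.1 = 0.14.
MPK = 0.25·k^(0.25−1) = 0.25·4.744^(-0.75) ≈ 0.0778.
MPK < 0.14, so the economy is dynamically inefficient (over-saving).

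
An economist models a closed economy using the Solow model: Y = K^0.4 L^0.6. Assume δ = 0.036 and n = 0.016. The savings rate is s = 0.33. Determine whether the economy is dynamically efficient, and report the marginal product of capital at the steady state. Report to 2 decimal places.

Break-even investment rate: n + δ = 0.016 + 0.036 = 0.052.
Steady-state k*: s·k^0.4 = 0.052·k gives k* = (0.33/0.052)^(1/0.6) ≈ 21.7529.
MPK = 0.4·21.7529^(-0.6) ≈ 0.0630.
MPK > n+δ = 0.052, so the economy is dynamically efficient (under-saving).

dynamically efficient; MPK ≈ 0.06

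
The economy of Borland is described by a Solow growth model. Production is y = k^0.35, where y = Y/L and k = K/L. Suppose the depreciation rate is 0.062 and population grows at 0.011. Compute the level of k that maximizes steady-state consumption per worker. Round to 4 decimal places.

k_gold ≈ 11.1507

Break-even investment rate: n + δ = 0.011 + 0.062 = 0.073.
Maximizing c = f(k) − (n+δ)·k gives f'(k) = n+δ, i.e. 0.35·k^(0.35−1) = 0.073, so k_gold = (0.35/0.073)^(1/0.65) ≈ 11.1507.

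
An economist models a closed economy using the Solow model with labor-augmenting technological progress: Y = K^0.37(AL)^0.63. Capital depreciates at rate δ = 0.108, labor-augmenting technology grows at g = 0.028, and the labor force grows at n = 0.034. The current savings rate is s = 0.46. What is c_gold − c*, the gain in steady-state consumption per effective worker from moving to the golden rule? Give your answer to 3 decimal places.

Δc ≈ 0.026

Break-even investment rate: n + g + δ = 0.034 + 0.028 + 0.108 = 0.17.
Current steady state (s = 0.46): k* = (0.46/0.17)^(1/0.63) ≈ 4.8552, y* = 4.8552^0.37 ≈ 1.7943, c* = (1−0.46)·1.7943 ≈ 0.9689.
Golden rule sets MPK = n+g+δ: 0.37·k^(0.37−1) = 0.17, so k_gold = (0.37/0.17)^(1/0.63) ≈ 3.4365.
y_gold = 3.4365^0.37 ≈ 1.5789, c_gold = y_gold − 0.17·k_gold ≈ 0.9947.
Gain: Δc = 0.9947 − 0.9689 ≈ 0.0258.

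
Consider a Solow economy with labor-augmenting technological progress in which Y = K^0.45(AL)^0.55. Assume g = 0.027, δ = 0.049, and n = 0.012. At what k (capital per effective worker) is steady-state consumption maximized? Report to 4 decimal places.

Capital per effective worker breaks even when investment replaces (n + g + δ)·k; here n + g + δ = 0.088.
Setting f'(k) = n+g+δ gives 0.45·k^(0.45−1) = 0.088, hence k_gold = (0.45/0.088)^(1/0.55) ≈ 19.4357.

k_gold ≈ 19.4357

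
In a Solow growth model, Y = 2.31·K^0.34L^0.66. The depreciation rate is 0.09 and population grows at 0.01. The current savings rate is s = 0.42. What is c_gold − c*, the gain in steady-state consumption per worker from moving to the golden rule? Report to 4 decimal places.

Δc ≈ 0.0888

Break-even investment rate: n + δ = 0.01 + 0.09 = 0.1.
Current steady state (s = 0.42): k* = (0.42·2.31/0.1)^(1/0.66) ≈ 31.2784, y* = 2.31·31.2784^0.34 ≈ 7.4472, c* = (1−0.42)·7.4472 ≈ 4.3194.
Setting f'(k) = n+δ gives 0.34·2.31·k^(0.34−1) = 0.1, hence k_gold = (0.34·2.31/0.1)^(1/0.66) ≈ 22.7090.
y_gold = 2.31·22.7090^0.34 ≈ 6.6791, c_gold = y_gold − 0.1·k_gold ≈ 4.4082.
Gain: Δc = 4.4082 − 4.3194 ≈ 0.0888.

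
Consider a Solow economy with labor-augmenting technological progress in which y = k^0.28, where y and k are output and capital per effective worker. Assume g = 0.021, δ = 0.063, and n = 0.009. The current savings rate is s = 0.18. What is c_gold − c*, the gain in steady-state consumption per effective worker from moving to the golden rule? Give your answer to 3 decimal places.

Δc ≈ 0.045

n + g + δ = 0.009 + 0.021 + 0.063 = 0.093.
Current steady state (s = 0.18): k* = (0.18/0.093)^(1/0.72) ≈ 2.5022, y* = 2.5022^0.28 ≈ 1.2928, c* = (1−0.18)·1.2928 ≈ 1.0601.
Golden rule sets MPK = n+g+δ: 0.28·k^(0.28−1) = 0.093, so k_gold = (0.28/0.093)^(1/0.72) ≈ 4.6220.
y_gold = 4.6220^0.28 ≈ 1.5352, c_gold = y_gold − 0.093·k_gold ≈ 1.1053.
Gain: Δc = 1.1053 − 1.0601 ≈ 0.0452.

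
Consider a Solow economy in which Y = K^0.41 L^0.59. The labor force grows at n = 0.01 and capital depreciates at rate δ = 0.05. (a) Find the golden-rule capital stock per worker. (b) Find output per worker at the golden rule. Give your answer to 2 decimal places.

The effective depreciation rate is n + δ = 0.01 + 0.05 = 0.06.
Maximizing c = f(k) − (n+δ)·k gives f'(k) = n+δ, i.e. 0.41·k^(0.41−1) = 0.06, so k_gold = (0.41/0.06)^(1/0.59) ≈ 25.9795.
y_gold = 25.9795^0.41 ≈ 3.8019.

(a) k_gold ≈ 25.98; (b) y_gold ≈ 3.80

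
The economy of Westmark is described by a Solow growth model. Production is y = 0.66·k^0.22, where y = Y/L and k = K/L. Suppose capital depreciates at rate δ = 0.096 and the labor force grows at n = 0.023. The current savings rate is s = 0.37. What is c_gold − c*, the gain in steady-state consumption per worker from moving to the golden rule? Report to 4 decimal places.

Capital per worker breaks even when investment replaces (n + δ)·k; here n + δ = 0.119.
Current steady state (s = 0.37): k* = (0.37·0.66/0.119)^(1/0.78) ≈ 2.5134, y* = 0.66·2.5134^0.22 ≈ 0.8084, c* = (1−0.37)·0.8084 ≈ 0.5093.
Golden rule sets MPK = n+δ: 0.22·0.66·k^(0.22−1) = 0.119, so k_gold = (0.22·0.66/0.119)^(1/0.78) ≈ 1.2906.
y_gold = 0.66·1.2906^0.22 ≈ 0.6981, c_gold = y_gold − 0.119·k_gold ≈ 0.5445.
Gain: Δc = 0.5445 − 0.5093 ≈ 0.0353.

Δc ≈ 0.0353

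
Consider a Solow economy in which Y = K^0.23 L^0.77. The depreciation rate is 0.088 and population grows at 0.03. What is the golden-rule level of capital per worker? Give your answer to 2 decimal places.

k_gold ≈ 2.38

The effective depreciation rate is n + δ = 0.03 + 0.088 = 0.118.
Maximizing c = f(k) − (n+δ)·k gives f'(k) = n+δ, i.e. 0.23·k^(0.23−1) = 0.118, so k_gold = (0.23/0.118)^(1/0.77) ≈ 2.3792.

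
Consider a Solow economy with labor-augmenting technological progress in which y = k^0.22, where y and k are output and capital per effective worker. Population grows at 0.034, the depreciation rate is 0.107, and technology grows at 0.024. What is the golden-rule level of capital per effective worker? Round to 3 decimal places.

k_gold ≈ 1.446

Break-even investment rate: n + g + δ = 0.034 + 0.024 + 0.107 = 0.165.
Golden rule sets MPK = n+g+δ: 0.22·k^(0.22−1) = 0.165, so k_gold = (0.22/0.165)^(1/0.78) ≈ 1.4460.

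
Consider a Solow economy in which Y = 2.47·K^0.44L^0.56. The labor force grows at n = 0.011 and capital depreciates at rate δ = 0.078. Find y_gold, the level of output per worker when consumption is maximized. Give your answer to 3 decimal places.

y_gold ≈ 17.643

Capital per worker breaks even when investment replaces (n + δ)·k; here n + δ = 0.089.
Maximizing c = f(k) − (n+δ)·k gives f'(k) = n+δ, i.e. 0.44·2.47·k^(0.44−1) = 0.089, so k_gold = (0.44·2.47/0.089)^(1/0.56) ≈ 87.2252.
Output: y_gold = 2.47·k_gold^0.44 = 2.47·87.2252^0.44 ≈ 17.6433.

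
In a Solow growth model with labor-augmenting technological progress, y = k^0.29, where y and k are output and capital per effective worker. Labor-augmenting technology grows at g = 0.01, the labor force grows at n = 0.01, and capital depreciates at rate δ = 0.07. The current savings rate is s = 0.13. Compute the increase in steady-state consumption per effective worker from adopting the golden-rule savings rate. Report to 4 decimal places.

The effective depreciation rate is n + g + δ = 0.01 + 0.01 + 0.07 = 0.09.
Current steady state (s = 0.13): k* = (0.13/0.09)^(1/0.71) ≈ 1.6785, y* = 1.6785^0.29 ≈ 1.1621, c* = (1−0.13)·1.1621 ≈ 1.0110.
At the golden rule the marginal product of capital equals n+g+δ: 0.29·k^(0.29−1) = 0.09. Solving, k_gold = (0.29/0.09)^(1/0.71) ≈ 5.1965.
y_gold = 5.1965^0.29 ≈ 1.6127, c_gold = y_gold − 0.09·k_gold ≈ 1.1450.
Gain: Δc = 1.1450 − 1.0110 ≈ 0.1340.

Δc ≈ 0.1340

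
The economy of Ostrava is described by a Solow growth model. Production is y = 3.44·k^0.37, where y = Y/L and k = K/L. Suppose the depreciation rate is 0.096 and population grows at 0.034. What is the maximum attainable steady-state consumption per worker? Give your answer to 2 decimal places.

c_gold ≈ 8.28

n + δ = 0.034 + 0.096 = 0.13.
Setting f'(k) = n+δ gives 0.37·3.44·k^(0.37−1) = 0.13, hence k_gold = (0.37·3.44/0.13)^(1/0.63) ≈ 37.3874.
y_gold = 3.44·37.3874^0.37 ≈ 13.1361.
c_gold = y_gold − (n+δ)·k_gold = 13.1361 − 0.13·37.3874 ≈ 8.2757.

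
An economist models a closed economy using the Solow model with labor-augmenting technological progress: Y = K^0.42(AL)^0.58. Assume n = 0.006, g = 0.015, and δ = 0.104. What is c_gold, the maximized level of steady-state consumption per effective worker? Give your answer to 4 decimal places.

n + g + δ = 0.006 + 0.015 + 0.104 = 0.125.
Setting f'(k) = n+g+δ gives 0.42·k^(0.42−1) = 0.125, hence k_gold = (0.42/0.125)^(1/0.58) ≈ 8.0813.
y_gold = 8.0813^0.42 ≈ 2.4052.
c_gold = y_gold − (n+g+δ)·k_gold = 2.4052 − 0.125·8.0813 ≈ 1.3950.

c_gold ≈ 1.3950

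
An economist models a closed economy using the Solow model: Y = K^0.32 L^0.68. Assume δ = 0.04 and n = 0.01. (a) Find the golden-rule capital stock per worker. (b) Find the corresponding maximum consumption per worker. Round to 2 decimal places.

(a) k_gold ≈ 15.33; (b) c_gold ≈ 1.63

The effective depreciation rate is n + δ = 0.01 + 0.04 = 0.05.
At the golden rule the marginal product of capital equals n+δ: 0.32·k^(0.32−1) = 0.05. Solving, k_gold = (0.32/0.05)^(1/0.68) ≈ 15.3306.
y_gold = 15.3306^0.32 ≈ 2.3954; c_gold = y_gold − 0.05·k_gold ≈ 1.6289.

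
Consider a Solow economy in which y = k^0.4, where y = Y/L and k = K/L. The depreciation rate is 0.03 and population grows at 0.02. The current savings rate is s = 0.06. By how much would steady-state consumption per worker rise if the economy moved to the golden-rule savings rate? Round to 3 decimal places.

Δc ≈ 1.339

Capital per worker breaks even when investment replaces (n + δ)·k; here n + δ = 0.05.
Current steady state (s = 0.06): k* = (0.06/0.05)^(1/0.6) ≈ 1.3551, y* = 1.3551^0.4 ≈ 1.1292, c* = (1−0.06)·1.1292 ≈ 1.0615.
At the golden rule the marginal product of capital equals n+δ: 0.4·k^(0.4−1) = 0.05. Solving, k_gold = (0.4/0.05)^(1/0.6) ≈ 32.0000.
y_gold = 32.0000^0.4 ≈ 4.0000, c_gold = y_gold − 0.05·k_gold ≈ 2.4000.
Gain: Δc = 2.4000 − 1.0615 ≈ 1.3385.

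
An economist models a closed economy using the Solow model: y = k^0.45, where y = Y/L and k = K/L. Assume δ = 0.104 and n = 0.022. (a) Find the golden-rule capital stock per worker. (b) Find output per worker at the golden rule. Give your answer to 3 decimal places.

Capital per worker breaks even when investment replaces (n + δ)·k; here n + δ = 0.126.
Setting f'(k) = n+δ gives 0.45·k^(0.45−1) = 0.126, hence k_gold = (0.45/0.126)^(1/0.55) ≈ 10.1197.
y_gold = 10.1197^0.45 ≈ 2.8335.

(a) k_gold ≈ 10.120; (b) y_gold ≈ 2.834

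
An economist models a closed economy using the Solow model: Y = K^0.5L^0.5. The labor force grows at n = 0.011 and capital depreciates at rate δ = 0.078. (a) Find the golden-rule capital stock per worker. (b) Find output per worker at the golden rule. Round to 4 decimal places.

Break-even investment rate: n + δ = 0.011 + 0.078 = 0.089.
Golden rule sets MPK = n+δ: 0.5·k^(0.5−1) = 0.089, so k_gold = (0.5/0.089)^(1/0.5) ≈ 31.5617.
y_gold = 31.5617^0.5 ≈ 5.6180.

(a) k_gold ≈ 31.5617; (b) y_gold ≈ 5.6180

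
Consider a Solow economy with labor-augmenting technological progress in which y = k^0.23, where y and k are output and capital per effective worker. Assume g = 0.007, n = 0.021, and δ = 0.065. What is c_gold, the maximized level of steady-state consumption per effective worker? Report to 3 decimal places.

c_gold ≈ 1.009

Capital per effective worker breaks even when investment replaces (n + g + δ)·k; here n + g + δ = 0.093.
Maximizing c = f(k) − (n+g+δ)·k gives f'(k) = n+g+δ, i.e. 0.23·k^(0.23−1) = 0.093, so k_gold = (0.23/0.093)^(1/0.77) ≈ 3.2412.
y_gold = 3.2412^0.23 ≈ 1.3106.
c_gold = y_gold − (n+g+δ)·k_gold = 1.3106 − 0.093·3.2412 ≈ 1.0091.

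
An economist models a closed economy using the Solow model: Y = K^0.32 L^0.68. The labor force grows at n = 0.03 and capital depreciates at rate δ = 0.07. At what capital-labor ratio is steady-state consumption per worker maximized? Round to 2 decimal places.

k_gold ≈ 5.53

Capital per worker breaks even when investment replaces (n + δ)·k; here n + δ = 0.1.
At the golden rule the marginal product of capital equals n+δ: 0.32·k^(0.32−1) = 0.1. Solving, k_gold = (0.32/0.1)^(1/0.68) ≈ 5.5318.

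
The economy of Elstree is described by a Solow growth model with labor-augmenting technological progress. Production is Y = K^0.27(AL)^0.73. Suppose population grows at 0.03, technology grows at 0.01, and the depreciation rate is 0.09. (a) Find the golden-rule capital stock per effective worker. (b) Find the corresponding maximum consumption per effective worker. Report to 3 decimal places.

(a) k_gold ≈ 2.722; (b) c_gold ≈ 0.957

Break-even investment rate: n + g + δ = 0.03 + 0.01 + 0.09 = 0.13.
At the golden rule the marginal product of capital equals n+g+δ: 0.27·k^(0.27−1) = 0.13. Solving, k_gold = (0.27/0.13)^(1/0.73) ≈ 2.7216.
y_gold = 2.7216^0.27 ≈ 1.3104; c_gold = y_gold − 0.13·k_gold ≈ 0.9566.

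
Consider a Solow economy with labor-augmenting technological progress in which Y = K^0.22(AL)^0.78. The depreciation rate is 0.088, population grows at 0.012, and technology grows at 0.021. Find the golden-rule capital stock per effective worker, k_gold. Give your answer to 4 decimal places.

k_gold ≈ 2.1521

n + g + δ = 0.012 + 0.021 + 0.088 = 0.121.
Maximizing c = f(k) − (n+g+δ)·k gives f'(k) = n+g+δ, i.e. 0.22·k^(0.22−1) = 0.121, so k_gold = (0.22/0.121)^(1/0.78) ≈ 2.1521.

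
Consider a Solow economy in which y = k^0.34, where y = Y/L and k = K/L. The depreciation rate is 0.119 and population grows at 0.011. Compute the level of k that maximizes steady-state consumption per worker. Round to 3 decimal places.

The effective depreciation rate is n + δ = 0.011 + 0.119 = 0.13.
Maximizing c = f(k) − (n+δ)·k gives f'(k) = n+δ, i.e. 0.34·k^(0.34−1) = 0.13, so k_gold = (0.34/0.13)^(1/0.66) ≈ 4.2917.

k_gold ≈ 4.292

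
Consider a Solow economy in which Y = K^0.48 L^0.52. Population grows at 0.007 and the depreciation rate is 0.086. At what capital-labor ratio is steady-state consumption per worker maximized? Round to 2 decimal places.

k_gold ≈ 23.48

Capital per worker breaks even when investment replaces (n + δ)·k; here n + δ = 0.093.
At the golden rule the marginal product of capital equals n+δ: 0.48·k^(0.48−1) = 0.093. Solving, k_gold = (0.48/0.093)^(1/0.52) ≈ 23.4795.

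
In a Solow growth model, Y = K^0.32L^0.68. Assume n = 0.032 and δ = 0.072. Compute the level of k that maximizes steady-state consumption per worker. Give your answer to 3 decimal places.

k_gold ≈ 5.222

Break-even investment rate: n + δ = 0.032 + 0.072 = 0.104.
At the golden rule the marginal product of capital equals n+δ: 0.32·k^(0.32−1) = 0.104. Solving, k_gold = (0.32/0.104)^(1/0.68) ≈ 5.2218.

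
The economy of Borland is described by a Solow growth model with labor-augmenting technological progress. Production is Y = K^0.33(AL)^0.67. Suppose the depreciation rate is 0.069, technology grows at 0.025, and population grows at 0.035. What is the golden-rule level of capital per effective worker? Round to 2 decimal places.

k_gold ≈ 4.06

The effective depreciation rate is n + g + δ = 0.035 + 0.025 + 0.069 = 0.129.
Maximizing c = f(k) − (n+g+δ)·k gives f'(k) = n+g+δ, i.e. 0.33·k^(0.33−1) = 0.129, so k_gold = (0.33/0.129)^(1/0.67) ≈ 4.0630.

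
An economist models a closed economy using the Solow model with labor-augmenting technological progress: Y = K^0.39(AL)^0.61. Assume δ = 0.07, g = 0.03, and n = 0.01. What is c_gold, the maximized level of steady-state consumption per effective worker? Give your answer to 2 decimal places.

c_gold ≈ 1.37

The effective depreciation rate is n + g + δ = 0.01 + 0.03 + 0.07 = 0.11.
Maximizing c = f(k) − (n+g+δ)·k gives f'(k) = n+g+δ, i.e. 0.39·k^(0.39−1) = 0.11, so k_gold = (0.39/0.11)^(1/0.61) ≈ 7.9635.
y_gold = 7.9635^0.39 ≈ 2.2461.
c_gold = y_gold − (n+g+δ)·k_gold = 2.2461 − 0.11·7.9635 ≈ 1.3701.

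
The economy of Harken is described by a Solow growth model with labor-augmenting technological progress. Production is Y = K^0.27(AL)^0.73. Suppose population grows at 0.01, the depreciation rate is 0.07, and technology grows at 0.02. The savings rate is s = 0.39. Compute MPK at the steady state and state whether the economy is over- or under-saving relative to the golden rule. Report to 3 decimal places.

over-saving; MPK ≈ 0.069

n + g + δ = 0.01 + 0.02 + 0.07 = 0.1.
Steady-state k*: s·k^0.27 = 0.1·k gives k* = (0.39/0.1)^(1/0.73) ≈ 6.4518.
MPK = 0.27·6.4518^(-0.73) ≈ 0.0692.
MPK < n+g+δ = 0.1, so the economy is dynamically inefficient (over-saving).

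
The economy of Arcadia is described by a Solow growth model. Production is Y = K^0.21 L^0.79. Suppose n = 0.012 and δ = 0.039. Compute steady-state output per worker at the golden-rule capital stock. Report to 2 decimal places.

y_gold ≈ 1.46

Capital per worker breaks even when investment replaces (n + δ)·k; here n + δ = 0.051.
Golden rule sets MPK = n+δ: 0.21·k^(0.21−1) = 0.051, so k_gold = (0.21/0.051)^(1/0.79) ≈ 5.9984.
Output: y_gold = k_gold^0.21 = 5.9984^0.21 ≈ 1.4568.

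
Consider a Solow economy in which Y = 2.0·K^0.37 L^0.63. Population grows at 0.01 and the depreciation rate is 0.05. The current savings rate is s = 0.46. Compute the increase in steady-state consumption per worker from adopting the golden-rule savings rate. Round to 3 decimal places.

Δc ≈ 0.143

The effective depreciation rate is n + δ = 0.01 + 0.05 = 0.06.
Current steady state (s = 0.46): k* = (0.46·2.0/0.06)^(1/0.63) ≈ 76.2014, y* = 2.0·76.2014^0.37 ≈ 9.9393, c* = (1−0.46)·9.9393 ≈ 5.3672.
Setting f'(k) = n+δ gives 0.37·2.0·k^(0.37−1) = 0.06, hence k_gold = (0.37·2.0/0.06)^(1/0.63) ≈ 53.9354.
y_gold = 2.0·53.9354^0.37 ≈ 8.7463, c_gold = y_gold − 0.06·k_gold ≈ 5.5102.
Gain: Δc = 5.5102 − 5.3672 ≈ 0.1429.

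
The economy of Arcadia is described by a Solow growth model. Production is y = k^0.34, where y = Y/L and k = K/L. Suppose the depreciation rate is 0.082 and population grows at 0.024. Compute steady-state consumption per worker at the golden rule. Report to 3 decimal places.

Capital per worker breaks even when investment replaces (n + δ)·k; here n + δ = 0.106.
At the golden rule the marginal product of capital equals n+δ: 0.34·k^(0.34−1) = 0.106. Solving, k_gold = (0.34/0.106)^(1/0.66) ≈ 5.8469.
y_gold = 5.8469^0.34 ≈ 1.8229.
c_gold = y_gold − (n+δ)·k_gold = 1.8229 − 0.106·5.8469 ≈ 1.2031.

c_gold ≈ 1.203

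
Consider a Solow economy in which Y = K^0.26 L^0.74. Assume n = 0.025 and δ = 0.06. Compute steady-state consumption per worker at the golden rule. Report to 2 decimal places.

n + δ = 0.025 + 0.06 = 0.085.
At the golden rule the marginal product of capital equals n+δ: 0.26·k^(0.26−1) = 0.085. Solving, k_gold = (0.26/0.085)^(1/0.74) ≈ 4.5306.
y_gold = 4.5306^0.26 ≈ 1.4812.
c_gold = y_gold − (n+δ)·k_gold = 1.4812 − 0.085·4.5306 ≈ 1.0961.

c_gold ≈ 1.10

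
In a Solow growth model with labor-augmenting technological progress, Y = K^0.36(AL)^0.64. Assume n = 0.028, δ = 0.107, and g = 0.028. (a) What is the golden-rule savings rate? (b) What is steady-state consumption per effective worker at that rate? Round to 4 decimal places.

The effective depreciation rate is n + g + δ = 0.028 + 0.028 + 0.107 = 0.163.
For Cobb-Douglas, s_gold equals capital's share: s_gold = 0.36.
Maximizing c = f(k) − (n+g+δ)·k gives f'(k) = n+g+δ, i.e. 0.36·k^(0.36−1) = 0.163, so k_gold = (0.36/0.163)^(1/0.64) ≈ 3.4489.
y_gold = 3.4489^0.36 ≈ 1.5616; c_gold = (1−0.36)·y_gold ≈ 0.9994.

(a) s_gold = 0.3600; (b) c_gold ≈ 0.9994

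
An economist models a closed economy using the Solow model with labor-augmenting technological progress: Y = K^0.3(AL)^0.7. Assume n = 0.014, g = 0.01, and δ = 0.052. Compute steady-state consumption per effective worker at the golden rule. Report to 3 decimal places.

c_gold ≈ 1.261

Capital per effective worker breaks even when investment replaces (n + g + δ)·k; here n + g + δ = 0.076.
Setting f'(k) = n+g+δ gives 0.3·k^(0.3−1) = 0.076, hence k_gold = (0.3/0.076)^(1/0.7) ≈ 7.1100.
y_gold = 7.1100^0.3 ≈ 1.8012.
c_gold = y_gold − (n+g+δ)·k_gold = 1.8012 − 0.076·7.1100 ≈ 1.2608.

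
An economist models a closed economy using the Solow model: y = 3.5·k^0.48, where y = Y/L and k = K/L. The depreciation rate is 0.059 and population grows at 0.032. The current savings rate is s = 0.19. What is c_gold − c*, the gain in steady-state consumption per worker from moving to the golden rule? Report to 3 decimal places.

Δc ≈ 9.071

Capital per worker breaks even when investment replaces (n + δ)·k; here n + δ = 0.091.
Current steady state (s = 0.19): k* = (0.19·3.5/0.091)^(1/0.52) ≈ 45.8264, y* = 3.5·45.8264^0.48 ≈ 21.9484, c* = (1−0.19)·21.9484 ≈ 17.7782.
Maximizing c = f(k) − (n+δ)·k gives f'(k) = n+δ, i.e. 0.48·3.5·k^(0.48−1) = 0.091, so k_gold = (0.48·3.5/0.091)^(1/0.52) ≈ 272.3520.
y_gold = 3.5·272.3520^0.48 ≈ 51.6334, c_gold = y_gold − 0.091·k_gold ≈ 26.8494.
Gain: Δc = 26.8494 − 17.7782 ≈ 9.0711.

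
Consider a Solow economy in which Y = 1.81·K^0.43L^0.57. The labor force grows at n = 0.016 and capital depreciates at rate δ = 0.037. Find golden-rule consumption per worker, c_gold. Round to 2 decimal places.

c_gold ≈ 7.83

n + δ = 0.016 + 0.037 = 0.053.
At the golden rule the marginal product of capital equals n+δ: 0.43·1.81·k^(0.43−1) = 0.053. Solving, k_gold = (0.43·1.81/0.053)^(1/0.57) ≈ 111.4660.
y_gold = 1.81·111.4660^0.43 ≈ 13.7388.
c_gold = y_gold − (n+δ)·k_gold = 13.7388 − 0.053·111.4660 ≈ 7.8311.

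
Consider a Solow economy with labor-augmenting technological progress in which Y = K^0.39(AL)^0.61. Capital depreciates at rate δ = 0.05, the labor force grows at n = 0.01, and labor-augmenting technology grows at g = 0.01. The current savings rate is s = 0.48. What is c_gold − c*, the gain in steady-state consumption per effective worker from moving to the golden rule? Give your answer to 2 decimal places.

Δc ≈ 0.05

Capital per effective worker breaks even when investment replaces (n + g + δ)·k; here n + g + δ = 0.07.
Current steady state (s = 0.48): k* = (0.48/0.07)^(1/0.61) ≈ 23.4815, y* = 23.4815^0.39 ≈ 3.4244, c* = (1−0.48)·3.4244 ≈ 1.7807.
Maximizing c = f(k) − (n+g+δ)·k gives f'(k) = n+g+δ, i.e. 0.39·k^(0.39−1) = 0.07, so k_gold = (0.39/0.07)^(1/0.61) ≈ 16.7069.
y_gold = 16.7069^0.39 ≈ 2.9987, c_gold = y_gold − 0.07·k_gold ≈ 1.8292.
Gain: Δc = 1.8292 − 1.7807 ≈ 0.0485.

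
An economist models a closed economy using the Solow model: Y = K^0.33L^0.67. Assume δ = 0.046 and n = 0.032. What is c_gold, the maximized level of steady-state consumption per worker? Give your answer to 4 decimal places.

c_gold ≈ 1.3634

Capital per worker breaks even when investment replaces (n + δ)·k; here n + δ = 0.078.
Maximizing c = f(k) − (n+δ)·k gives f'(k) = n+δ, i.e. 0.33·k^(0.33−1) = 0.078, so k_gold = (0.33/0.078)^(1/0.67) ≈ 8.6090.
y_gold = 8.6090^0.33 ≈ 2.0349.
c_gold = y_gold − (n+δ)·k_gold = 2.0349 − 0.078·8.6090 ≈ 1.3634.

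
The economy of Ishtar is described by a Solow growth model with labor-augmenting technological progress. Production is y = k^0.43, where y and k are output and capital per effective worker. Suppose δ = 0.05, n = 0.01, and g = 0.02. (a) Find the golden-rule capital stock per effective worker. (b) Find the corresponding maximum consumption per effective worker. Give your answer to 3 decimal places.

n + g + δ = 0.01 + 0.02 + 0.05 = 0.08.
Setting f'(k) = n+g+δ gives 0.43·k^(0.43−1) = 0.08, hence k_gold = (0.43/0.08)^(1/0.57) ≈ 19.1146.
y_gold = 19.1146^0.43 ≈ 3.5562; c_gold = y_gold − 0.08·k_gold ≈ 2.0270.

(a) k_gold ≈ 19.115; (b) c_gold ≈ 2.027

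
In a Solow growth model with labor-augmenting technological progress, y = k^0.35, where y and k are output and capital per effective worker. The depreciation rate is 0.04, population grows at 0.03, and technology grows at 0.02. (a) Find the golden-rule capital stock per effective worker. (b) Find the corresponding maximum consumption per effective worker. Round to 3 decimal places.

The effective depreciation rate is n + g + δ = 0.03 + 0.02 + 0.04 = 0.09.
Maximizing c = f(k) − (n+g+δ)·k gives f'(k) = n+g+δ, i.e. 0.35·k^(0.35−1) = 0.09, so k_gold = (0.35/0.09)^(1/0.65) ≈ 8.0802.
y_gold = 8.0802^0.35 ≈ 2.0778; c_gold = y_gold − 0.09·k_gold ≈ 1.3506.

(a) k_gold ≈ 8.080; (b) c_gold ≈ 1.351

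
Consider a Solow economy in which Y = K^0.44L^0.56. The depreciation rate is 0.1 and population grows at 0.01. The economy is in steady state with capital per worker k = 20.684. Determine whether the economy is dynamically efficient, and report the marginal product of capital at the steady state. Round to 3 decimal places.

dynamically inefficient; MPK ≈ 0.081

Break-even investment rate: n + δ = 0.01 + 0.1 = 0.11.
MPK = 0.44·k^(0.44−1) = 0.44·20.684^(-0.56) ≈ 0.0807.
MPK < 0.11, so the economy is dynamically inefficient (over-saving).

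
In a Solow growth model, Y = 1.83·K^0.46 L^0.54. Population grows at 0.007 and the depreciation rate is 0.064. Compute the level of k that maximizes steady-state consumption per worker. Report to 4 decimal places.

The effective depreciation rate is n + δ = 0.007 + 0.064 = 0.071.
Setting f'(k) = n+δ gives 0.46·1.83·k^(0.46−1) = 0.071, hence k_gold = (0.46·1.83/0.071)^(1/0.54) ≈ 97.4535.

k_gold ≈ 97.4535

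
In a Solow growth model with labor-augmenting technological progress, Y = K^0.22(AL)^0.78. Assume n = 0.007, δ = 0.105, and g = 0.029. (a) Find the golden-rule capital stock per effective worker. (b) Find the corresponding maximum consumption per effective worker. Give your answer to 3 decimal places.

n + g + δ = 0.007 + 0.029 + 0.105 = 0.141.
At the golden rule the marginal product of capital equals n+g+δ: 0.22·k^(0.22−1) = 0.141. Solving, k_gold = (0.22/0.141)^(1/0.78) ≈ 1.7689.
y_gold = 1.7689^0.22 ≈ 1.1337; c_gold = y_gold − 0.141·k_gold ≈ 0.8843.

(a) k_gold ≈ 1.769; (b) c_gold ≈ 0.884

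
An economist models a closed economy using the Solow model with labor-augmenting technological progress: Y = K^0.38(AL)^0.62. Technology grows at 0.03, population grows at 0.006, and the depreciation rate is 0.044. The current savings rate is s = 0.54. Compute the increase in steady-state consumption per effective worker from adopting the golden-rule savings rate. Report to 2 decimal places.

Break-even investment rate: n + g + δ = 0.006 + 0.03 + 0.044 = 0.08.
Current steady state (s = 0.54): k* = (0.54/0.08)^(1/0.62) ≈ 21.7564, y* = 21.7564^0.38 ≈ 3.2232, c* = (1−0.54)·3.2232 ≈ 1.4827.
Maximizing c = f(k) − (n+g+δ)·k gives f'(k) = n+g+δ, i.e. 0.38·k^(0.38−1) = 0.08, so k_gold = (0.38/0.08)^(1/0.62) ≈ 12.3436.
y_gold = 12.3436^0.38 ≈ 2.5986, c_gold = y_gold − 0.08·k_gold ≈ 1.6112.
Gain: Δc = 1.6112 − 1.4827 ≈ 0.1285.

Δc ≈ 0.13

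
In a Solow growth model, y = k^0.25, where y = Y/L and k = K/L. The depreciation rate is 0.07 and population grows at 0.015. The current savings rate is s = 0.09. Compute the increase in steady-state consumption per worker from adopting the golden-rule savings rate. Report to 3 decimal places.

Δc ≈ 0.147

Capital per worker breaks even when investment replaces (n + δ)·k; here n + δ = 0.085.
Current steady state (s = 0.09): k* = (0.09/0.085)^(1/0.75) ≈ 1.0792, y* = 1.0792^0.25 ≈ 1.0192, c* = (1−0.09)·1.0192 ≈ 0.9275.
Golden rule sets MPK = n+δ: 0.25·k^(0.25−1) = 0.085, so k_gold = (0.25/0.085)^(1/0.75) ≈ 4.2140.
y_gold = 4.2140^0.25 ≈ 1.4328, c_gold = y_gold − 0.085·k_gold ≈ 1.0746.
Gain: Δc = 1.0746 − 0.9275 ≈ 0.1471.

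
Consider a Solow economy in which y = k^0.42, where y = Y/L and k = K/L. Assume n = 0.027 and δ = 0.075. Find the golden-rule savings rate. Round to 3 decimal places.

n + δ = 0.027 + 0.075 = 0.102.
At the golden rule MPK = n+δ, and in any Cobb-Douglas steady state s = (n+δ)·k/y = MPK·k/y = capital's share 0.42.

s_gold = 0.420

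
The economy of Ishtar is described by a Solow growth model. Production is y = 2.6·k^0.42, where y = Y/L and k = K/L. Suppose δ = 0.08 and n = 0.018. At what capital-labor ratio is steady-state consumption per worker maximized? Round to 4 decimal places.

Break-even investment rate: n + δ = 0.018 + 0.08 = 0.098.
Maximizing c = f(k) − (n+δ)·k gives f'(k) = n+δ, i.e. 0.42·2.6·k^(0.42−1) = 0.098, so k_gold = (0.42·2.6/0.098)^(1/0.58) ≈ 63.8508.

k_gold ≈ 63.8508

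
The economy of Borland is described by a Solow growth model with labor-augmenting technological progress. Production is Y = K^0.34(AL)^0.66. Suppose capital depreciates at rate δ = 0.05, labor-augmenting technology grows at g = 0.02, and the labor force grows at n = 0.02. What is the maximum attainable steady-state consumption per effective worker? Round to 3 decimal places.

c_gold ≈ 1.309

n + g + δ = 0.02 + 0.02 + 0.05 = 0.09.
Golden rule sets MPK = n+g+δ: 0.34·k^(0.34−1) = 0.09, so k_gold = (0.34/0.09)^(1/0.66) ≈ 7.4920.
y_gold = 7.4920^0.34 ≈ 1.9832.
c_gold = y_gold − (n+g+δ)·k_gold = 1.9832 − 0.09·7.4920 ≈ 1.3089.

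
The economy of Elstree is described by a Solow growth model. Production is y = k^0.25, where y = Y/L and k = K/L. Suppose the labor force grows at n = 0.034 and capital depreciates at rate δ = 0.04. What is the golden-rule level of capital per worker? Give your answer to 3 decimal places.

k_gold ≈ 5.069

The effective depreciation rate is n + δ = 0.034 + 0.04 = 0.074.
At the golden rule the marginal product of capital equals n+δ: 0.25·k^(0.25−1) = 0.074. Solving, k_gold = (0.25/0.074)^(1/0.75) ≈ 5.0693.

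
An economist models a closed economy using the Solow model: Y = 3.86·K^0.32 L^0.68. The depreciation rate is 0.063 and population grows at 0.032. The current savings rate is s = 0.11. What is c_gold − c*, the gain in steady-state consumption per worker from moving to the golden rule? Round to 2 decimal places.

n + δ = 0.032 + 0.063 = 0.095.
Current steady state (s = 0.11): k* = (0.11·3.86/0.095)^(1/0.68) ≈ 9.0419, y* = 3.86·9.0419^0.32 ≈ 7.8089, c* = (1−0.11)·7.8089 ≈ 6.9499.
Maximizing c = f(k) − (n+δ)·k gives f'(k) = n+δ, i.e. 0.32·3.86·k^(0.32−1) = 0.095, so k_gold = (0.32·3.86/0.095)^(1/0.68) ≈ 43.4766.
y_gold = 3.86·43.4766^0.32 ≈ 12.9071, c_gold = y_gold − 0.095·k_gold ≈ 8.7768.
Gain: Δc = 8.7768 − 6.9499 ≈ 1.8269.

Δc ≈ 1.83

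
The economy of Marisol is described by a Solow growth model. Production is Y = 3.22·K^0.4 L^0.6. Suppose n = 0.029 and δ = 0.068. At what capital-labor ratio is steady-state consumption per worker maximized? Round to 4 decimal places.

The effective depreciation rate is n + δ = 0.029 + 0.068 = 0.097.
Maximizing c = f(k) − (n+δ)·k gives f'(k) = n+δ, i.e. 0.4·3.22·k^(0.4−1) = 0.097, so k_gold = (0.4·3.22/0.097)^(1/0.6) ≈ 74.4572.

k_gold ≈ 74.4572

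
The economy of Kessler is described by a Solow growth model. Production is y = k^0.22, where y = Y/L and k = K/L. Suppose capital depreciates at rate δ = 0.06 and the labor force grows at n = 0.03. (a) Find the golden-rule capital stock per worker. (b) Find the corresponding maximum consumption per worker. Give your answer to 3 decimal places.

The effective depreciation rate is n + δ = 0.03 + 0.06 = 0.09.
Maximizing c = f(k) − (n+δ)·k gives f'(k) = n+δ, i.e. 0.22·k^(0.22−1) = 0.09, so k_gold = (0.22/0.09)^(1/0.78) ≈ 3.1453.
y_gold = 3.1453^0.22 ≈ 1.2867; c_gold = y_gold − 0.09·k_gold ≈ 1.0036.

(a) k_gold ≈ 3.145; (b) c_gold ≈ 1.004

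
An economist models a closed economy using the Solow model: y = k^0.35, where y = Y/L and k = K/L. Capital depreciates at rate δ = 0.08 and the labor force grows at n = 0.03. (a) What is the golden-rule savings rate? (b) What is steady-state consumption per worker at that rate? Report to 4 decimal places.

Capital per worker breaks even when investment replaces (n + δ)·k; here n + δ = 0.11.
For Cobb-Douglas, s_gold equals capital's share: s_gold = 0.35.
Maximizing c = f(k) − (n+δ)·k gives f'(k) = n+δ, i.e. 0.35·k^(0.35−1) = 0.11, so k_gold = (0.35/0.11)^(1/0.65) ≈ 5.9340.
y_gold = 5.9340^0.35 ≈ 1.8650; c_gold = (1−0.35)·y_gold ≈ 1.2122.

(a) s_gold = 0.3500; (b) c_gold ≈ 1.2122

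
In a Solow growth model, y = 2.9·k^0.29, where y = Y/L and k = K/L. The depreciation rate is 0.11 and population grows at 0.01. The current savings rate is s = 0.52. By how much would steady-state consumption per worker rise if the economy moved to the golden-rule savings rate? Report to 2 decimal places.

Δc ≈ 0.65

n + δ = 0.01 + 0.11 = 0.12.
Current steady state (s = 0.52): k* = (0.52·2.9/0.12)^(1/0.71) ≈ 35.3344, y* = 2.9·35.3344^0.29 ≈ 8.1541, c* = (1−0.52)·8.1541 ≈ 3.9140.
Maximizing c = f(k) − (n+δ)·k gives f'(k) = n+δ, i.e. 0.29·2.9·k^(0.29−1) = 0.12, so k_gold = (0.29·2.9/0.12)^(1/0.71) ≈ 15.5241.
y_gold = 2.9·15.5241^0.29 ≈ 6.4238, c_gold = y_gold − 0.12·k_gold ≈ 4.5609.
Gain: Δc = 4.5609 − 3.9140 ≈ 0.6469.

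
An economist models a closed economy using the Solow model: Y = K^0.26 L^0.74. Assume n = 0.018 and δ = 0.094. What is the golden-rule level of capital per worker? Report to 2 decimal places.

k_gold ≈ 3.12

Break-even investment rate: n + δ = 0.018 + 0.094 = 0.112.
Setting f'(k) = n+δ gives 0.26·k^(0.26−1) = 0.112, hence k_gold = (0.26/0.112)^(1/0.74) ≈ 3.1208.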